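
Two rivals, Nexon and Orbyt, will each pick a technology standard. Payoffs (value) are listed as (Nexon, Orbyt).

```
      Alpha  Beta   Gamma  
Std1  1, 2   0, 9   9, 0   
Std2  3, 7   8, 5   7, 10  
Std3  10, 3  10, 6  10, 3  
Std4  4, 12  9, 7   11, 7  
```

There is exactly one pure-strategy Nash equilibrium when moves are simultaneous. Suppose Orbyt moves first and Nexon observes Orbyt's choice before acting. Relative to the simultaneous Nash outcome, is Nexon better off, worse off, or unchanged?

Solve by backward induction (Orbyt leads).
- Alpha → Nexon plays Std3 (best of 1, 3, 10, 4); Orbyt gets 3.
- Beta → Nexon plays Std3 (best of 0, 8, 10, 9); Orbyt gets 6.
- Gamma → Nexon plays Std4 (best of 9, 7, 10, 11); Orbyt gets 7.
Orbyt's induced payoffs are 3, 6, 7, so Orbyt commits to Gamma. Subgame-perfect outcome: (Std4, Gamma) with payoffs (11, 7).
For the simultaneous game, intersect best replies.
Nexon's best replies: Alpha→Std3; Beta→Std3; Gamma→Std4.
Orbyt's best replies: Std1→Beta; Std2→Gamma; Std3→Beta; Std4→Alpha.
Only (Std3, Beta) has each player best-responding; Nash payoffs (10, 6).
Nexon earns 11 sequentially versus 10 at the Nash outcome: better off.

better off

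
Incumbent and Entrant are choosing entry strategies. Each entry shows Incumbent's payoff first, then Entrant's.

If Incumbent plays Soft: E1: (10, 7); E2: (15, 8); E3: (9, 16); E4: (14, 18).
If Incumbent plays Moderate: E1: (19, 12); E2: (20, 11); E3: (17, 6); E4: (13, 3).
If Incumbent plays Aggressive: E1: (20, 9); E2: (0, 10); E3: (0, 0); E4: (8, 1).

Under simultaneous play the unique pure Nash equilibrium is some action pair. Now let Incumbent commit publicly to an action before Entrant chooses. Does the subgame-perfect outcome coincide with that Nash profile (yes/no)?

no

Entrant best-responds to each possible Incumbent move:
- Soft → Entrant plays E4 (best of 7, 8, 16, 18); Incumbent gets 14.
- Moderate → Entrant plays E1 (best of 12, 11, 6, 3); Incumbent gets 19.
- Aggressive → Entrant plays E2 (best of 9, 10, 0, 1); Incumbent gets 0.
Maximizing over 14, 19, 0, Incumbent chooses Moderate. Subgame-perfect outcome: (Moderate, E1) with payoffs (19, 12).
For the simultaneous game, intersect best replies.
Incumbent's best replies: E1→Aggressive; E2→Moderate; E3→Moderate; E4→Soft.
Entrant's best replies: Soft→E4; Moderate→E1; Aggressive→E2.
The unique mutual best reply is (Soft, E4), giving (14, 18).
Sequential outcome (Moderate, E1) differs from the Nash profile (Soft, E4).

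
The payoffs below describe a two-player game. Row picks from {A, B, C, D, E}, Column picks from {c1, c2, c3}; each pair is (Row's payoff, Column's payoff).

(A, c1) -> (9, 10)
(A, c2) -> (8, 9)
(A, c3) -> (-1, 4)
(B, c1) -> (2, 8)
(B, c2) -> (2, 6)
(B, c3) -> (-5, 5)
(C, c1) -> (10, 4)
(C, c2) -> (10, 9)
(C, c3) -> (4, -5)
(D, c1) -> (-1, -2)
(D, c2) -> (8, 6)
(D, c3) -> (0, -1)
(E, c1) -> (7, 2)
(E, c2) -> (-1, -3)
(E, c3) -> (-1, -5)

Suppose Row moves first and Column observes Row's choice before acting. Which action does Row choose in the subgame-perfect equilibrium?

C

Backward induction with Row moving first.
- A → Column plays c1 (best of 10, 9, 4); Row gets 9.
- B → Column plays c1 (best of 8, 6, 5); Row gets 2.
- C → Column plays c2 (best of 4, 9, -5); Row gets 10.
- D → Column plays c2 (best of -2, 6, -1); Row gets 8.
- E → Column plays c1 (best of 2, -3, -5); Row gets 7.
Among 9, 2, 10, 8, 7, the best is 10 at C. Subgame-perfect outcome: (C, c2) with payoffs (10, 9).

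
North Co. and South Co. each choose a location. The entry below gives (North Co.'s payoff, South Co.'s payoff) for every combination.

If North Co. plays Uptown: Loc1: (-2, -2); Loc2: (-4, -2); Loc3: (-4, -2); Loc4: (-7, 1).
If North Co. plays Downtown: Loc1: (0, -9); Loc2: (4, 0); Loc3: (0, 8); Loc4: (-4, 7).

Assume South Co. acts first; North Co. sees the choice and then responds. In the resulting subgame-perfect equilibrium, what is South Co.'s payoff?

Backward induction with South Co. moving first.
- Loc1 → North Co. plays Downtown (best of -2, 0); South Co. gets -9.
- Loc2 → North Co. plays Downtown (best of -4, 4); South Co. gets 0.
- Loc3 → North Co. plays Downtown (best of -4, 0); South Co. gets 8.
- Loc4 → North Co. plays Downtown (best of -7, -4); South Co. gets 7.
South Co.'s induced payoffs are -9, 0, 8, 7, so South Co. commits to Loc3. Subgame-perfect outcome: (Downtown, Loc3) with payoffs (0, 8).

8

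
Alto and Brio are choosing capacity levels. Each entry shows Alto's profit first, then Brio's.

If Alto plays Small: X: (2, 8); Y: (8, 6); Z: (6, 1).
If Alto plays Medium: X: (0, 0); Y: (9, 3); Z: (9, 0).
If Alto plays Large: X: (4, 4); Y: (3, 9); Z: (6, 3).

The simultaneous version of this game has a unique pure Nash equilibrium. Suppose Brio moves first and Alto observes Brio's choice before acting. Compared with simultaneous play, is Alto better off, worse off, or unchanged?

Backward induction with Brio moving first.
- X → Alto plays Large (best of 2, 0, 4); Brio gets 4.
- Y → Alto plays Medium (best of 8, 9, 3); Brio gets 3.
- Z → Alto plays Medium (best of 6, 9, 6); Brio gets 0.
Among 4, 3, 0, the best is 4 at X. Subgame-perfect outcome: (Large, X) with payoffs (4, 4).
For the simultaneous game, intersect best replies.
Alto's best replies: X→Large; Y→Medium; Z→Medium.
Brio's best replies: Small→X; Medium→Y; Large→Y.
The unique mutual best reply is (Medium, Y), giving (9, 3).
Alto earns 4 sequentially versus 9 at the Nash outcome: worse off.

worse off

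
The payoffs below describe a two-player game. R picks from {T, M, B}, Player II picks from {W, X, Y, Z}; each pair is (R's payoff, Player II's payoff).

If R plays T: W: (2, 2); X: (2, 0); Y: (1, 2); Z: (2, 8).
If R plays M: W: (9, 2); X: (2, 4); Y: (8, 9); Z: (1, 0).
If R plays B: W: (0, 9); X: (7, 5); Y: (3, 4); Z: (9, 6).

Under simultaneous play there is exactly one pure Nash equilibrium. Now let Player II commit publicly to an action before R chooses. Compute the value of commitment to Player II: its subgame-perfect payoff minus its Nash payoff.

0

Solve by backward induction (Player II leads).
- W → R plays M (best of 2, 9, 0); Player II gets 2.
- X → R plays B (best of 2, 2, 7); Player II gets 5.
- Y → R plays M (best of 1, 8, 3); Player II gets 9.
- Z → R plays B (best of 2, 1, 9); Player II gets 6.
Player II's induced payoffs are 2, 5, 9, 6, so Player II commits to Y. Subgame-perfect outcome: (M, Y) with payoffs (8, 9).
Under simultaneous play:
R's best replies: W→M; X→B; Y→M; Z→B.
Player II's best replies: T→Z; M→Y; B→W.
The unique mutual best reply is (M, Y), giving (8, 9).
Player II's commitment gain: 9 − 9 = 0.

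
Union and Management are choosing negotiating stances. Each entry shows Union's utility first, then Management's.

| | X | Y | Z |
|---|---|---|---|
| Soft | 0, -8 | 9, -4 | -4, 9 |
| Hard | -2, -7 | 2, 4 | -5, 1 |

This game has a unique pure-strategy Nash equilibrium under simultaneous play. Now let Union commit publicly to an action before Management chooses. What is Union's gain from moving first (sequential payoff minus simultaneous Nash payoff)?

6

Backward induction with Union moving first.
- Soft → Management plays Z (best of -8, -4, 9); Union gets -4.
- Hard → Management plays Y (best of -7, 4, 1); Union gets 2.
Union's induced payoffs are -4, 2, so Union commits to Hard. Subgame-perfect outcome: (Hard, Y) with payoffs (2, 4).
Now find the simultaneous Nash equilibrium.
Union's best replies: X→Soft; Y→Soft; Z→Soft.
Management's best replies: Soft→Z; Hard→Y.
Only (Soft, Z) has each player best-responding; Nash payoffs (-4, 9).
Union's commitment gain: 2 − -4 = 6.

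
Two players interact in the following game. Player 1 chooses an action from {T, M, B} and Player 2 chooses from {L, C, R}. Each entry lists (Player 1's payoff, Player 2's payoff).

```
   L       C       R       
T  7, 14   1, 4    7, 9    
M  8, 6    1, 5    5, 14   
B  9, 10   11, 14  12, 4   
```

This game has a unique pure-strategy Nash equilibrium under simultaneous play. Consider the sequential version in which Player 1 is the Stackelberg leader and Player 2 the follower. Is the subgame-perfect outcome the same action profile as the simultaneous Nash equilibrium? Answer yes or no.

Player 2 best-responds to each possible Player 1 move:
- T: BR = L, leader payoff 7.
- M: BR = R, leader payoff 5.
- B: BR = C, leader payoff 11.
Maximizing over 7, 5, 11, Player 1 chooses B. Subgame-perfect outcome: (B, C) with payoffs (11, 14).
For the simultaneous game, intersect best replies.
Player 1's best replies: L→B; C→B; R→B.
Player 2's best replies: T→L; M→R; B→C.
Only (B, C) has each player best-responding; Nash payoffs (11, 14).
Sequential outcome (B, C) coincides with the Nash profile (B, C).

yes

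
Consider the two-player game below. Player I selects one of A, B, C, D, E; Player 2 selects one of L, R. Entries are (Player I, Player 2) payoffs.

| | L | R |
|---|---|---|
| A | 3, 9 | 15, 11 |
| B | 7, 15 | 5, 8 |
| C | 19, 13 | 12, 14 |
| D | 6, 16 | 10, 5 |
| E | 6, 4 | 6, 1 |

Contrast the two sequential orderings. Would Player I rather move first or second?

If Player I leads: Player 2's best replies are A→R, B→L, C→R, D→L, E→L; Player I's induced payoffs 15, 7, 12, 6, 6; outcome (A, R), payoffs (15, 11).
If Player 2 leads: Player I's best replies are L→C, R→A; Player 2's induced payoffs 13, 11; outcome (C, L), payoffs (19, 13).
Player I gets 15 moving first and 19 moving second, so Player I prefers to move second.

second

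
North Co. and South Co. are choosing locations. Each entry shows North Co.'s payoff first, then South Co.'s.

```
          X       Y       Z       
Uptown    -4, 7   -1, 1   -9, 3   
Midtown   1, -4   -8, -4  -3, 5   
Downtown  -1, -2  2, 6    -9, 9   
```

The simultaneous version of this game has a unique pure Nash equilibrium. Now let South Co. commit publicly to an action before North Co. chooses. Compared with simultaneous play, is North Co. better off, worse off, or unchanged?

better off

Backward induction with South Co. moving first.
- X: BR = Midtown, leader payoff -4.
- Y: BR = Downtown, leader payoff 6.
- Z: BR = Midtown, leader payoff 5.
Maximizing over -4, 6, 5, South Co. chooses Y. Subgame-perfect outcome: (Downtown, Y) with payoffs (2, 6).
For the simultaneous game, intersect best replies.
North Co.'s best replies: X→Midtown; Y→Downtown; Z→Midtown.
South Co.'s best replies: Uptown→X; Midtown→Z; Downtown→Z.
Only (Midtown, Z) has each player best-responding; Nash payoffs (-3, 5).
North Co. earns 2 sequentially versus -3 at the Nash outcome: better off.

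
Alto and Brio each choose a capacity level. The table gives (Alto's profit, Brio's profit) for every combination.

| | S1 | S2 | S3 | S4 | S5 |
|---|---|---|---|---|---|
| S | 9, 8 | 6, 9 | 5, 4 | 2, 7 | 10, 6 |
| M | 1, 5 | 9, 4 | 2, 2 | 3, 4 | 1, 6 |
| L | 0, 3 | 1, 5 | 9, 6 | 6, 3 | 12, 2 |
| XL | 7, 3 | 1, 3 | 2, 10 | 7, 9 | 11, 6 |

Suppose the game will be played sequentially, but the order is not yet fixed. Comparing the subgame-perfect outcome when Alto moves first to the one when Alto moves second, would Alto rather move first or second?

If Alto leads: Brio's best replies are S→S2, M→S5, L→S3, XL→S3; Alto's induced payoffs 6, 1, 9, 2; outcome (L, S3), payoffs (9, 6).
If Brio leads: Alto's best replies are S1→S, S2→M, S3→L, S4→XL, S5→L; Brio's induced payoffs 8, 4, 6, 9, 2; outcome (XL, S4), payoffs (7, 9).
Alto gets 9 moving first and 7 moving second, so Alto prefers to move first.

first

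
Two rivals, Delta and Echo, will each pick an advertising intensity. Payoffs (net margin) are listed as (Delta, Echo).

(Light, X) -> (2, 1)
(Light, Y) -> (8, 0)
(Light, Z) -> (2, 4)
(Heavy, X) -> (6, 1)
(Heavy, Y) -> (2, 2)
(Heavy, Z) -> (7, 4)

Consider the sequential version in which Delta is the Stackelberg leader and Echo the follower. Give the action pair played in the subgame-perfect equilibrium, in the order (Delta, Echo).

Echo best-responds to each possible Delta move:
- Light → Echo plays Z (best of 1, 0, 4); Delta gets 2.
- Heavy → Echo plays Z (best of 1, 2, 4); Delta gets 7.
Maximizing over 2, 7, Delta chooses Heavy. Subgame-perfect outcome: (Heavy, Z) with payoffs (7, 4).

(Heavy, Z)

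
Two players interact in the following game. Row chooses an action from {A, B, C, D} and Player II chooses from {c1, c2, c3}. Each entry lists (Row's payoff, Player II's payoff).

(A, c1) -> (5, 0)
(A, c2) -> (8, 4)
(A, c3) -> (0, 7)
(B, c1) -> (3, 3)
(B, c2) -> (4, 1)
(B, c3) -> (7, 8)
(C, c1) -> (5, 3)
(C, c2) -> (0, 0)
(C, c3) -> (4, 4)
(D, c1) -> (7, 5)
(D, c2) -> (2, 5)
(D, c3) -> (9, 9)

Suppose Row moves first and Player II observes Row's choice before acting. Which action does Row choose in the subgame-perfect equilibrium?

Player II best-responds to each possible Row move:
- A: BR = c3, leader payoff 0.
- B: BR = c3, leader payoff 7.
- C: BR = c3, leader payoff 4.
- D: BR = c3, leader payoff 9.
Among 0, 7, 4, 9, the best is 9 at D. Subgame-perfect outcome: (D, c3) with payoffs (9, 9).

D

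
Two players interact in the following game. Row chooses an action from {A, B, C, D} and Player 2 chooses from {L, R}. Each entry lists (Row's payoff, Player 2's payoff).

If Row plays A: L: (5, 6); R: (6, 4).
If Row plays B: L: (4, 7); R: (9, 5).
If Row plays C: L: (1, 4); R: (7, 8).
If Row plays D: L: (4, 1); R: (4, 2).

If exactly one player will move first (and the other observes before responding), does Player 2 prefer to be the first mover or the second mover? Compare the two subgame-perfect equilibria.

second

If Row leads: Player 2's best replies are A→L, B→L, C→R, D→R; Row's induced payoffs 5, 4, 7, 4; outcome (C, R), payoffs (7, 8).
If Player 2 leads: Row's best replies are L→A, R→B; Player 2's induced payoffs 6, 5; outcome (A, L), payoffs (5, 6).
Player 2 gets 6 moving first and 8 moving second, so Player 2 prefers to move second.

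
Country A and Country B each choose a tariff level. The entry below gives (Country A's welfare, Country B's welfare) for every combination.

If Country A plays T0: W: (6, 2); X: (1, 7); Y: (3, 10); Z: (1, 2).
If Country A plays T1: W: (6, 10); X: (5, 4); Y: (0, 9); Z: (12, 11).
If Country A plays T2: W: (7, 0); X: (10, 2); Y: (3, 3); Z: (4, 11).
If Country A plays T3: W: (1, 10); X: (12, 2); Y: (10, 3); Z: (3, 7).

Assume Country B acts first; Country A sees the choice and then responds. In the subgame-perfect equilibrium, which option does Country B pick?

Solve by backward induction (Country B leads).
- W: BR = T2, leader payoff 0.
- X: BR = T3, leader payoff 2.
- Y: BR = T3, leader payoff 3.
- Z: BR = T1, leader payoff 11.
Country B's induced payoffs are 0, 2, 3, 11, so Country B commits to Z. Subgame-perfect outcome: (T1, Z) with payoffs (12, 11).

Z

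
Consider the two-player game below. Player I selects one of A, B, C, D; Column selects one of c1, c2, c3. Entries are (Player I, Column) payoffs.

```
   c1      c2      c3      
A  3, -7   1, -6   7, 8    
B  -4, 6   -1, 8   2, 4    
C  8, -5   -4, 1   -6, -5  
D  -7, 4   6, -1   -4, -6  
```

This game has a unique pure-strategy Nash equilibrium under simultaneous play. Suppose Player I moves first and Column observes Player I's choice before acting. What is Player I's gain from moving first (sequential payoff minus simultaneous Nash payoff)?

0

Solve by backward induction (Player I leads).
- A: BR = c3, leader payoff 7.
- B: BR = c2, leader payoff -1.
- C: BR = c2, leader payoff -4.
- D: BR = c1, leader payoff -7.
Player I's induced payoffs are 7, -1, -4, -7, so Player I commits to A. Subgame-perfect outcome: (A, c3) with payoffs (7, 8).
For the simultaneous game, intersect best replies.
Player I's best replies: c1→C; c2→D; c3→A.
Column's best replies: A→c3; B→c2; C→c2; D→c1.
Only (A, c3) has each player best-responding; Nash payoffs (7, 8).
Player I's commitment gain: 7 − 7 = 0.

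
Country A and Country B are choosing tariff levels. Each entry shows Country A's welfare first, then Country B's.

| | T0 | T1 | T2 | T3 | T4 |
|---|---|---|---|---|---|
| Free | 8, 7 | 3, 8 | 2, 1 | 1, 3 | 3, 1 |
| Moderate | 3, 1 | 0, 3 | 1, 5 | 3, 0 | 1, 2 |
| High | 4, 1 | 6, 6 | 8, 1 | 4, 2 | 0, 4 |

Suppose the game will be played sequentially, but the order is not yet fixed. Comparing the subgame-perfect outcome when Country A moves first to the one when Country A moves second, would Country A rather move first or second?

second

If Country A leads: Country B's best replies are Free→T1, Moderate→T2, High→T1; Country A's induced payoffs 3, 1, 6; outcome (High, T1), payoffs (6, 6).
If Country B leads: Country A's best replies are T0→Free, T1→High, T2→High, T3→High, T4→Free; Country B's induced payoffs 7, 6, 1, 2, 1; outcome (Free, T0), payoffs (8, 7).
Country A gets 6 moving first and 8 moving second, so Country A prefers to move second.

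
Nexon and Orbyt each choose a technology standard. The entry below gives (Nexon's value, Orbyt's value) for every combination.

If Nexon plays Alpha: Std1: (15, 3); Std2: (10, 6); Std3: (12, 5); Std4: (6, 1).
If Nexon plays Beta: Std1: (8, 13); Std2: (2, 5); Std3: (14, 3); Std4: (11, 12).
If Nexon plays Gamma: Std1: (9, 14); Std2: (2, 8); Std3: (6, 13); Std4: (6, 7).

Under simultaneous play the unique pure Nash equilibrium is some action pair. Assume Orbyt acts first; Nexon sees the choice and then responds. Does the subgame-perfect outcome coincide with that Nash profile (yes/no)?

Solve by backward induction (Orbyt leads).
- Std1: Nexon compares 15, 8, 9 and picks Alpha; Orbyt would get 3.
- Std2: Nexon compares 10, 2, 2 and picks Alpha; Orbyt would get 6.
- Std3: Nexon compares 12, 14, 6 and picks Beta; Orbyt would get 3.
- Std4: Nexon compares 6, 11, 6 and picks Beta; Orbyt would get 12.
Maximizing over 3, 6, 3, 12, Orbyt chooses Std4. Subgame-perfect outcome: (Beta, Std4) with payoffs (11, 12).
Under simultaneous play:
Nexon's best replies: Std1→Alpha; Std2→Alpha; Std3→Beta; Std4→Beta.
Orbyt's best replies: Alpha→Std2; Beta→Std1; Gamma→Std1.
Only (Alpha, Std2) has each player best-responding; Nash payoffs (10, 6).
Sequential outcome (Beta, Std4) differs from the Nash profile (Alpha, Std2).

no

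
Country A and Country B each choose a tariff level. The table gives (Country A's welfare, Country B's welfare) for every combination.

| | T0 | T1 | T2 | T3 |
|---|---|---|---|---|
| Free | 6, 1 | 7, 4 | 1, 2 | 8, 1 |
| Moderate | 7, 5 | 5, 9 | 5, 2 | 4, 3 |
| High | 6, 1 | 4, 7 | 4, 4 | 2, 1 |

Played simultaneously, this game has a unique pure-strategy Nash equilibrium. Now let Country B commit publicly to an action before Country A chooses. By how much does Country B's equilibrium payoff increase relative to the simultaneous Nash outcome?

Country A best-responds to each possible Country B move:
- T0: BR = Moderate, leader payoff 5.
- T1: BR = Free, leader payoff 4.
- T2: BR = Moderate, leader payoff 2.
- T3: BR = Free, leader payoff 1.
Country B's induced payoffs are 5, 4, 2, 1, so Country B commits to T0. Subgame-perfect outcome: (Moderate, T0) with payoffs (7, 5).
Under simultaneous play:
Country A's best replies: T0→Moderate; T1→Free; T2→Moderate; T3→Free.
Country B's best replies: Free→T1; Moderate→T1; High→T1.
The unique mutual best reply is (Free, T1), giving (7, 4).
Country B's commitment gain: 5 − 4 = 1.

1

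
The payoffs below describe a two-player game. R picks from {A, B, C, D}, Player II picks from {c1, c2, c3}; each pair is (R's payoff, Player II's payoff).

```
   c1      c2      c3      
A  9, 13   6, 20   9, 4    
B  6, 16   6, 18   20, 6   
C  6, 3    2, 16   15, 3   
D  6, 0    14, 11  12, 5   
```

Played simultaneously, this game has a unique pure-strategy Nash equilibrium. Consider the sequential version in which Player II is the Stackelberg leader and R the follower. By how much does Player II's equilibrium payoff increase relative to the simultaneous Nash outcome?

R best-responds to each possible Player II move:
- c1: R compares 9, 6, 6, 6 and picks A; Player II would get 13.
- c2: R compares 6, 6, 2, 14 and picks D; Player II would get 11.
- c3: R compares 9, 20, 15, 12 and picks B; Player II would get 6.
Maximizing over 13, 11, 6, Player II chooses c1. Subgame-perfect outcome: (A, c1) with payoffs (9, 13).
Now find the simultaneous Nash equilibrium.
R's best replies: c1→A; c2→D; c3→B.
Player II's best replies: A→c2; B→c2; C→c2; D→c2.
Only (D, c2) has each player best-responding; Nash payoffs (14, 11).
Player II's commitment gain: 13 − 11 = 2.

2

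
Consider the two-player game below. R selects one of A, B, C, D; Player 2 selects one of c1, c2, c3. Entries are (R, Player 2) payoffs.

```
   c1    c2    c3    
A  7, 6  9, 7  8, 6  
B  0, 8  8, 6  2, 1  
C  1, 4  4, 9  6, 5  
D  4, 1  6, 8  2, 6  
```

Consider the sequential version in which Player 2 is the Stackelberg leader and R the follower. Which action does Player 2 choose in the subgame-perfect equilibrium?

Backward induction with Player 2 moving first.
- c1: R compares 7, 0, 1, 4 and picks A; Player 2 would get 6.
- c2: R compares 9, 8, 4, 6 and picks A; Player 2 would get 7.
- c3: R compares 8, 2, 6, 2 and picks A; Player 2 would get 6.
Maximizing over 6, 7, 6, Player 2 chooses c2. Subgame-perfect outcome: (A, c2) with payoffs (9, 7).

c2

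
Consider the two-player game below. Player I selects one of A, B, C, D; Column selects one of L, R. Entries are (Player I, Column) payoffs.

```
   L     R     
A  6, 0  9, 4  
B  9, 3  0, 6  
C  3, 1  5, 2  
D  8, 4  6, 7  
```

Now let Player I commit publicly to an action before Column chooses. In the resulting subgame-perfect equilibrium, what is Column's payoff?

4

Solve by backward induction (Player I leads).
- A: Column compares 0, 4 and picks R; Player I would get 9.
- B: Column compares 3, 6 and picks R; Player I would get 0.
- C: Column compares 1, 2 and picks R; Player I would get 5.
- D: Column compares 4, 7 and picks R; Player I would get 6.
Player I's induced payoffs are 9, 0, 5, 6, so Player I commits to A. Subgame-perfect outcome: (A, R) with payoffs (9, 4).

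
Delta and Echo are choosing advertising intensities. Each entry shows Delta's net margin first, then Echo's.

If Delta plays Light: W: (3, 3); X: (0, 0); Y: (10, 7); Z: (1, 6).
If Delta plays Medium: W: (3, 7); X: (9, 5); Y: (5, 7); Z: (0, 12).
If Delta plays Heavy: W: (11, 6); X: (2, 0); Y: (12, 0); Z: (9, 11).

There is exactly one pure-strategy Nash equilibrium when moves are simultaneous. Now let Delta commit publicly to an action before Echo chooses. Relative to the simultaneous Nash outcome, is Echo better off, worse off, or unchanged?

Echo best-responds to each possible Delta move:
- Light → Echo plays Y (best of 3, 0, 7, 6); Delta gets 10.
- Medium → Echo plays Z (best of 7, 5, 7, 12); Delta gets 0.
- Heavy → Echo plays Z (best of 6, 0, 0, 11); Delta gets 9.
Among 10, 0, 9, the best is 10 at Light. Subgame-perfect outcome: (Light, Y) with payoffs (10, 7).
Under simultaneous play:
Delta's best replies: W→Heavy; X→Medium; Y→Heavy; Z→Heavy.
Echo's best replies: Light→Y; Medium→Z; Heavy→Z.
Only (Heavy, Z) has each player best-responding; Nash payoffs (9, 11).
Echo earns 7 sequentially versus 11 at the Nash outcome: worse off.

worse off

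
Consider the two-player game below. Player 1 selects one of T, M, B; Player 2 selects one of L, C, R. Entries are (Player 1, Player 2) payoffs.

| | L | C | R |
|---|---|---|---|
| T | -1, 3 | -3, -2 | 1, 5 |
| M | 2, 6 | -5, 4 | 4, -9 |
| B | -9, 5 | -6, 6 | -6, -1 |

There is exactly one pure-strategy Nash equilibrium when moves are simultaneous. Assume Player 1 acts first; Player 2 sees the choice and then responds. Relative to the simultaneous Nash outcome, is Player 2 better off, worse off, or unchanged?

Backward induction with Player 1 moving first.
- T: Player 2 compares 3, -2, 5 and picks R; Player 1 would get 1.
- M: Player 2 compares 6, 4, -9 and picks L; Player 1 would get 2.
- B: Player 2 compares 5, 6, -1 and picks C; Player 1 would get -6.
Player 1's induced payoffs are 1, 2, -6, so Player 1 commits to M. Subgame-perfect outcome: (M, L) with payoffs (2, 6).
Under simultaneous play:
Player 1's best replies: L→M; C→T; R→M.
Player 2's best replies: T→R; M→L; B→C.
The unique mutual best reply is (M, L), giving (2, 6).
Player 2 earns 6 sequentially versus 6 at the Nash outcome: unchanged.

unchanged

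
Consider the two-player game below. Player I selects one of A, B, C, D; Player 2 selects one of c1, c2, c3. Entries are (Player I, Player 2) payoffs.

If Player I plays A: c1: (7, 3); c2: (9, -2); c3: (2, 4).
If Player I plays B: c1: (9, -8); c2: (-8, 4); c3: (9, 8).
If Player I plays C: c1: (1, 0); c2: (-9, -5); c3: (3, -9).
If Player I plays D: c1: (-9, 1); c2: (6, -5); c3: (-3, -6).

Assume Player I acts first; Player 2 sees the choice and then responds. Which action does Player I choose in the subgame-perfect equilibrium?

Player 2 best-responds to each possible Player I move:
- A: Player 2 compares 3, -2, 4 and picks c3; Player I would get 2.
- B: Player 2 compares -8, 4, 8 and picks c3; Player I would get 9.
- C: Player 2 compares 0, -5, -9 and picks c1; Player I would get 1.
- D: Player 2 compares 1, -5, -6 and picks c1; Player I would get -9.
Player I's induced payoffs are 2, 9, 1, -9, so Player I commits to B. Subgame-perfect outcome: (B, c3) with payoffs (9, 8).

B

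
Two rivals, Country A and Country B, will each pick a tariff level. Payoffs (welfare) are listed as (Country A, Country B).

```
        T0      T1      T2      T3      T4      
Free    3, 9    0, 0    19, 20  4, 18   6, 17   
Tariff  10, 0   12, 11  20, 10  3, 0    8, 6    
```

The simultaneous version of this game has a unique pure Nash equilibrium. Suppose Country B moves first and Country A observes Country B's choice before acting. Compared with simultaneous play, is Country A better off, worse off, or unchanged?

worse off

Country A best-responds to each possible Country B move:
- T0: BR = Tariff, leader payoff 0.
- T1: BR = Tariff, leader payoff 11.
- T2: BR = Tariff, leader payoff 10.
- T3: BR = Free, leader payoff 18.
- T4: BR = Tariff, leader payoff 6.
Country B's induced payoffs are 0, 11, 10, 18, 6, so Country B commits to T3. Subgame-perfect outcome: (Free, T3) with payoffs (4, 18).
Under simultaneous play:
Country A's best replies: T0→Tariff; T1→Tariff; T2→Tariff; T3→Free; T4→Tariff.
Country B's best replies: Free→T2; Tariff→T1.
The unique mutual best reply is (Tariff, T1), giving (12, 11).
Country A earns 4 sequentially versus 12 at the Nash outcome: worse off.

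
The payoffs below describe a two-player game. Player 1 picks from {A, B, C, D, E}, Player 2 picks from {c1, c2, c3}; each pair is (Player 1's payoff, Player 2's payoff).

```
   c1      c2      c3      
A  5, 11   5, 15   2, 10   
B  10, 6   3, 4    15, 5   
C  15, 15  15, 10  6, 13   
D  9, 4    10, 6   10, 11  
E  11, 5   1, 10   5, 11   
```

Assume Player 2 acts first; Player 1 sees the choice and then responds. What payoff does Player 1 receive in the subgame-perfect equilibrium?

15

Backward induction with Player 2 moving first.
- c1 → Player 1 plays C (best of 5, 10, 15, 9, 11); Player 2 gets 15.
- c2 → Player 1 plays C (best of 5, 3, 15, 10, 1); Player 2 gets 10.
- c3 → Player 1 plays B (best of 2, 15, 6, 10, 5); Player 2 gets 5.
Maximizing over 15, 10, 5, Player 2 chooses c1. Subgame-perfect outcome: (C, c1) with payoffs (15, 15).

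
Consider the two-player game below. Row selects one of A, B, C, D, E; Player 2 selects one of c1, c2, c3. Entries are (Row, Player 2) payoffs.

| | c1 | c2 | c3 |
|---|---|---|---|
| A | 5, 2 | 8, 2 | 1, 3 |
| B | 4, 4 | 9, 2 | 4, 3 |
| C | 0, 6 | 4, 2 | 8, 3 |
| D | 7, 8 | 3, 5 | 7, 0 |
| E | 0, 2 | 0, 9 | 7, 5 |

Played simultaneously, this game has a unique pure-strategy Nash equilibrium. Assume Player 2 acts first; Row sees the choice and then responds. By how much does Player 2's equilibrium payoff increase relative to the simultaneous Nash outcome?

0

Row best-responds to each possible Player 2 move:
- c1 → Row plays D (best of 5, 4, 0, 7, 0); Player 2 gets 8.
- c2 → Row plays B (best of 8, 9, 4, 3, 0); Player 2 gets 2.
- c3 → Row plays C (best of 1, 4, 8, 7, 7); Player 2 gets 3.
Among 8, 2, 3, the best is 8 at c1. Subgame-perfect outcome: (D, c1) with payoffs (7, 8).
Under simultaneous play:
Row's best replies: c1→D; c2→B; c3→C.
Player 2's best replies: A→c3; B→c1; C→c1; D→c1; E→c2.
Only (D, c1) has each player best-responding; Nash payoffs (7, 8).
Player 2's commitment gain: 8 − 8 = 0.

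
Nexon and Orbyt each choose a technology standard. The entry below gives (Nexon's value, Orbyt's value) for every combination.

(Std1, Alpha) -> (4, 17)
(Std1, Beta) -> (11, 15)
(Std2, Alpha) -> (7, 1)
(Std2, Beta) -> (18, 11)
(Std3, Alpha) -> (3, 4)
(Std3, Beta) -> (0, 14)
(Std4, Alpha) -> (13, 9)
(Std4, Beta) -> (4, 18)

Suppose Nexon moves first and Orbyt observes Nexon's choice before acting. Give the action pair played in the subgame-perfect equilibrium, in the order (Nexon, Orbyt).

Work backward from Orbyt's decision.
- Std1: Orbyt compares 17, 15 and picks Alpha; Nexon would get 4.
- Std2: Orbyt compares 1, 11 and picks Beta; Nexon would get 18.
- Std3: Orbyt compares 4, 14 and picks Beta; Nexon would get 0.
- Std4: Orbyt compares 9, 18 and picks Beta; Nexon would get 4.
Nexon's induced payoffs are 4, 18, 0, 4, so Nexon commits to Std2. Subgame-perfect outcome: (Std2, Beta) with payoffs (18, 11).

(Std2, Beta)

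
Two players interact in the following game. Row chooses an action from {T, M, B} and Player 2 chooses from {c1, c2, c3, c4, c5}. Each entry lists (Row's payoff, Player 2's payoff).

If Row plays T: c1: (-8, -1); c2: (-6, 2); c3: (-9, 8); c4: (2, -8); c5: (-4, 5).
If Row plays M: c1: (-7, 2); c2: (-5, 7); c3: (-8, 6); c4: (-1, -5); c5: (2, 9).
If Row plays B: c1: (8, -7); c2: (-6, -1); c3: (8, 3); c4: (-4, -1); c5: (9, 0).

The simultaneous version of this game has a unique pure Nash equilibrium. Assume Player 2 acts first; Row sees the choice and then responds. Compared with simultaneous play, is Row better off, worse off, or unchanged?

worse off

Row best-responds to each possible Player 2 move:
- c1: BR = B, leader payoff -7.
- c2: BR = M, leader payoff 7.
- c3: BR = B, leader payoff 3.
- c4: BR = T, leader payoff -8.
- c5: BR = B, leader payoff 0.
Maximizing over -7, 7, 3, -8, 0, Player 2 chooses c2. Subgame-perfect outcome: (M, c2) with payoffs (-5, 7).
Now find the simultaneous Nash equilibrium.
Row's best replies: c1→B; c2→M; c3→B; c4→T; c5→B.
Player 2's best replies: T→c3; M→c5; B→c3.
Only (B, c3) has each player best-responding; Nash payoffs (8, 3).
Row earns -5 sequentially versus 8 at the Nash outcome: worse off.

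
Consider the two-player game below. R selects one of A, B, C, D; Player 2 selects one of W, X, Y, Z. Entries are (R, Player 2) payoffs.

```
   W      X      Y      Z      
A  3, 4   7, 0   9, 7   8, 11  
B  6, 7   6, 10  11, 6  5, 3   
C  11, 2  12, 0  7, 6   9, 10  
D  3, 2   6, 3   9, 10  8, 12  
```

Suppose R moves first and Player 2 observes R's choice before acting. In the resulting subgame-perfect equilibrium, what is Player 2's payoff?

10

Work backward from Player 2's decision.
- A → Player 2 plays Z (best of 4, 0, 7, 11); R gets 8.
- B → Player 2 plays X (best of 7, 10, 6, 3); R gets 6.
- C → Player 2 plays Z (best of 2, 0, 6, 10); R gets 9.
- D → Player 2 plays Z (best of 2, 3, 10, 12); R gets 8.
Maximizing over 8, 6, 9, 8, R chooses C. Subgame-perfect outcome: (C, Z) with payoffs (9, 10).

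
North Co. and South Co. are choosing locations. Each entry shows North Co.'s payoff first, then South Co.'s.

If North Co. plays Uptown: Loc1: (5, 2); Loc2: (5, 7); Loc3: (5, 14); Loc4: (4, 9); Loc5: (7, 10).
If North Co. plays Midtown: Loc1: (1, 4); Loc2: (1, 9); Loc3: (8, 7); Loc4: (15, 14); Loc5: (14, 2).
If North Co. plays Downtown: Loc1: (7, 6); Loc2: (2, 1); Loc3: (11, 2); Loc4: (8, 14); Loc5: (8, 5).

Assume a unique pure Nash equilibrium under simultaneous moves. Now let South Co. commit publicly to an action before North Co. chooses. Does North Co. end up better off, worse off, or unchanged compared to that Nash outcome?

Backward induction with South Co. moving first.
- Loc1 → North Co. plays Downtown (best of 5, 1, 7); South Co. gets 6.
- Loc2 → North Co. plays Uptown (best of 5, 1, 2); South Co. gets 7.
- Loc3 → North Co. plays Downtown (best of 5, 8, 11); South Co. gets 2.
- Loc4 → North Co. plays Midtown (best of 4, 15, 8); South Co. gets 14.
- Loc5 → North Co. plays Midtown (best of 7, 14, 8); South Co. gets 2.
South Co.'s induced payoffs are 6, 7, 2, 14, 2, so South Co. commits to Loc4. Subgame-perfect outcome: (Midtown, Loc4) with payoffs (15, 14).
Now find the simultaneous Nash equilibrium.
North Co.'s best replies: Loc1→Downtown; Loc2→Uptown; Loc3→Downtown; Loc4→Midtown; Loc5→Midtown.
South Co.'s best replies: Uptown→Loc3; Midtown→Loc4; Downtown→Loc4.
The unique mutual best reply is (Midtown, Loc4), giving (15, 14).
North Co. earns 15 sequentially versus 15 at the Nash outcome: unchanged.

unchanged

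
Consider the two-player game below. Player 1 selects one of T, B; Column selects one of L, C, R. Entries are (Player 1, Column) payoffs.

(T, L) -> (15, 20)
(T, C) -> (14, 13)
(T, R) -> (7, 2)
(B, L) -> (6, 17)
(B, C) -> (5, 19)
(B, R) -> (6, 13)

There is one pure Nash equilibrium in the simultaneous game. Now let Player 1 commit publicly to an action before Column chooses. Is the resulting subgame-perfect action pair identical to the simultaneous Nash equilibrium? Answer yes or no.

Work backward from Column's decision.
- T → Column plays L (best of 20, 13, 2); Player 1 gets 15.
- B → Column plays C (best of 17, 19, 13); Player 1 gets 5.
Among 15, 5, the best is 15 at T. Subgame-perfect outcome: (T, L) with payoffs (15, 20).
Now find the simultaneous Nash equilibrium.
Player 1's best replies: L→T; C→T; R→T.
Column's best replies: T→L; B→C.
The unique mutual best reply is (T, L), giving (15, 20).
Sequential outcome (T, L) coincides with the Nash profile (T, L).

yes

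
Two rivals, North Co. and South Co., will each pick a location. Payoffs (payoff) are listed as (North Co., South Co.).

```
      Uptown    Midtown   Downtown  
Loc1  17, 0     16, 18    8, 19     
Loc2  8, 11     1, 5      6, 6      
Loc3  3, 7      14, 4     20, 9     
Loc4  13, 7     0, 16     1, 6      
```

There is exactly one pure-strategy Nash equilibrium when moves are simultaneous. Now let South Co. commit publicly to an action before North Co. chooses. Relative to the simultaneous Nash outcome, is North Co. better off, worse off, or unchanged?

worse off

Solve by backward induction (South Co. leads).
- Uptown: BR = Loc1, leader payoff 0.
- Midtown: BR = Loc1, leader payoff 18.
- Downtown: BR = Loc3, leader payoff 9.
South Co.'s induced payoffs are 0, 18, 9, so South Co. commits to Midtown. Subgame-perfect outcome: (Loc1, Midtown) with payoffs (16, 18).
Now find the simultaneous Nash equilibrium.
North Co.'s best replies: Uptown→Loc1; Midtown→Loc1; Downtown→Loc3.
South Co.'s best replies: Loc1→Downtown; Loc2→Uptown; Loc3→Downtown; Loc4→Midtown.
The unique mutual best reply is (Loc3, Downtown), giving (20, 9).
North Co. earns 16 sequentially versus 20 at the Nash outcome: worse off.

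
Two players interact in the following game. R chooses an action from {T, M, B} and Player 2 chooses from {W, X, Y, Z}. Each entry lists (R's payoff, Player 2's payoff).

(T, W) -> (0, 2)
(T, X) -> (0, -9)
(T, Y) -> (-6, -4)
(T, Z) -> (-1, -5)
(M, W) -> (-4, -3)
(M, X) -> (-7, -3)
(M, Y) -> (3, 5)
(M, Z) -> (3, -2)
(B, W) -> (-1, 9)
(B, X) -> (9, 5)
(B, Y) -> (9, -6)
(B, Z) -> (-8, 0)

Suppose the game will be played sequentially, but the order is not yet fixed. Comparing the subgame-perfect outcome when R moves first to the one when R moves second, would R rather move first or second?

If R leads: Player 2's best replies are T→W, M→Y, B→W; R's induced payoffs 0, 3, -1; outcome (M, Y), payoffs (3, 5).
If Player 2 leads: R's best replies are W→T, X→B, Y→B, Z→M; Player 2's induced payoffs 2, 5, -6, -2; outcome (B, X), payoffs (9, 5).
R gets 3 moving first and 9 moving second, so R prefers to move second.

second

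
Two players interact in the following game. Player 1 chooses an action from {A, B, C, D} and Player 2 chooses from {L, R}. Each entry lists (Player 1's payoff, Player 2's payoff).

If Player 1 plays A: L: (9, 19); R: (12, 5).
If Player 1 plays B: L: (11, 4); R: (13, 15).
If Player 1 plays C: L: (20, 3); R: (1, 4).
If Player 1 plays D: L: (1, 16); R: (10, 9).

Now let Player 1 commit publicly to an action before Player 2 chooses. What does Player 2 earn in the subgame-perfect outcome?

Player 2 best-responds to each possible Player 1 move:
- A: BR = L, leader payoff 9.
- B: BR = R, leader payoff 13.
- C: BR = R, leader payoff 1.
- D: BR = L, leader payoff 1.
Among 9, 13, 1, 1, the best is 13 at B. Subgame-perfect outcome: (B, R) with payoffs (13, 15).

15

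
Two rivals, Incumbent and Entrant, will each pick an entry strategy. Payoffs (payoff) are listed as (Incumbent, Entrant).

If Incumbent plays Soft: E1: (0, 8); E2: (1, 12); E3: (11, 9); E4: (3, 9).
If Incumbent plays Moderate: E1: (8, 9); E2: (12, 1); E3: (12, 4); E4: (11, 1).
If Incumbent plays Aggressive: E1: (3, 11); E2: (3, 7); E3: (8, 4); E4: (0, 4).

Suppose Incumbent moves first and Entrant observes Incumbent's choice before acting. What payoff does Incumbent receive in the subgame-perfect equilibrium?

Work backward from Entrant's decision.
- Soft → Entrant plays E2 (best of 8, 12, 9, 9); Incumbent gets 1.
- Moderate → Entrant plays E1 (best of 9, 1, 4, 1); Incumbent gets 8.
- Aggressive → Entrant plays E1 (best of 11, 7, 4, 4); Incumbent gets 3.
Maximizing over 1, 8, 3, Incumbent chooses Moderate. Subgame-perfect outcome: (Moderate, E1) with payoffs (8, 9).

8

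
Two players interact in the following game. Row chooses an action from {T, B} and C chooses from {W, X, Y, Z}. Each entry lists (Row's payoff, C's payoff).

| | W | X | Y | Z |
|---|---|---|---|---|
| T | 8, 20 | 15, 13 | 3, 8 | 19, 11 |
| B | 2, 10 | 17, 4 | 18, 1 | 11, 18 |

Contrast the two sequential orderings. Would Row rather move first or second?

If Row leads: C's best replies are T→W, B→Z; Row's induced payoffs 8, 11; outcome (B, Z), payoffs (11, 18).
If C leads: Row's best replies are W→T, X→B, Y→B, Z→T; C's induced payoffs 20, 4, 1, 11; outcome (T, W), payoffs (8, 20).
Row gets 11 moving first and 8 moving second, so Row prefers to move first.

first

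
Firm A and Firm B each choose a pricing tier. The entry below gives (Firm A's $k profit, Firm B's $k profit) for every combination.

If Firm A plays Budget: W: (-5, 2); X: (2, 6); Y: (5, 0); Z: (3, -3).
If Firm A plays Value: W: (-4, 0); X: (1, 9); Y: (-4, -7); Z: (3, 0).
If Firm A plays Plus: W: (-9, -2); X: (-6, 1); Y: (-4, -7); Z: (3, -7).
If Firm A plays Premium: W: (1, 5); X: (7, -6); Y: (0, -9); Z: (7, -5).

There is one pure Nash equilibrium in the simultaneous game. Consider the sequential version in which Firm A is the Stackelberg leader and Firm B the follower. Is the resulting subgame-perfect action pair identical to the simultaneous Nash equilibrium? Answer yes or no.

no

Firm B best-responds to each possible Firm A move:
- Budget: BR = X, leader payoff 2.
- Value: BR = X, leader payoff 1.
- Plus: BR = X, leader payoff -6.
- Premium: BR = W, leader payoff 1.
Among 2, 1, -6, 1, the best is 2 at Budget. Subgame-perfect outcome: (Budget, X) with payoffs (2, 6).
For the simultaneous game, intersect best replies.
Firm A's best replies: W→Premium; X→Premium; Y→Budget; Z→Premium.
Firm B's best replies: Budget→X; Value→X; Plus→X; Premium→W.
Only (Premium, W) has each player best-responding; Nash payoffs (1, 5).
Sequential outcome (Budget, X) differs from the Nash profile (Premium, W).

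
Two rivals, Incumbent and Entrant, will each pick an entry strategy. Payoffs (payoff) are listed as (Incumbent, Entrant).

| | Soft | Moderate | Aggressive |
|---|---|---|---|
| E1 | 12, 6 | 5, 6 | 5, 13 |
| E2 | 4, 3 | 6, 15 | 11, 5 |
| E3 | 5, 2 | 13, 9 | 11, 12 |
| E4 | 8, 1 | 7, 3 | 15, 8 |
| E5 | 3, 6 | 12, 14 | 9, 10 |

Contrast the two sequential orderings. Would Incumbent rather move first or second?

If Incumbent leads: Entrant's best replies are E1→Aggressive, E2→Moderate, E3→Aggressive, E4→Aggressive, E5→Moderate; Incumbent's induced payoffs 5, 6, 11, 15, 12; outcome (E4, Aggressive), payoffs (15, 8).
If Entrant leads: Incumbent's best replies are Soft→E1, Moderate→E3, Aggressive→E4; Entrant's induced payoffs 6, 9, 8; outcome (E3, Moderate), payoffs (13, 9).
Incumbent gets 15 moving first and 13 moving second, so Incumbent prefers to move first.

first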